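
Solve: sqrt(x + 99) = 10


Square both sides: x + 99 = 10^2 = 100
x = 100 - 99 = 1
x = 1
Check: sqrt(1*1 + 99) = sqrt(100) = 10 ✓

x = 1


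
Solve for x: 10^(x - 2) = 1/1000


Express both sides with the same base.
1/1000 = 10^(-3)
Since the bases match, equate exponents: x - 2 = -3
So x = -3 - (-2) = -1

x = -1


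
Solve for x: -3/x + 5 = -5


Subtract 5 from both sides: -3/x = -10
Multiply both sides by x: -3 = -10 * x
Divide by -10: x = 3/10

x = 3/10


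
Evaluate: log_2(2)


We need the exponent such that 2^? = 2
2^1 = 2
Therefore log_2(2) = 1

1


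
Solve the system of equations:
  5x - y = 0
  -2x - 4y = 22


Using Cramer's rule:
Determinant D = (5)(-4) - (-2)(-1) = -20 - 2 = -22
Dx = (0)(-4) - (22)(-1) = 0 + 22 = 22
Dy = (5)(22) - (-2)(0) = 110 - 0 = 110
x = Dx/D = 22/-22 = -1
y = Dy/D = 110/-22 = -5

x = -1, y = -5


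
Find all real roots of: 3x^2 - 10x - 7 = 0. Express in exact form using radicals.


Using the quadratic formula: x = (-b ± sqrt(b^2 - 4ac)) / (2a)
Here a = 3, b = -10, c = -7
Discriminant = b^2 - 4ac = (-10)^2 - 4(3)(-7) = 100 + 84 = 184
Since discriminant = 184 > 0, there are two real roots.
x = (10 ± 2*sqrt(46)) / 6
Simplifying: x = (5 ± sqrt(46)) / 3
Numerically: x ≈ 3.9274 or x ≈ -0.5941

x = (5 + sqrt(46)) / 3 or x = (5 - sqrt(46)) / 3


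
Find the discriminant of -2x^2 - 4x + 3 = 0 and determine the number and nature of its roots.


For ax^2 + bx + c = 0, discriminant D = b^2 - 4ac
Here a = -2, b = -4, c = 3
D = (-4)^2 - 4(-2)(3) = 16 + 24 = 40

D = 40 > 0 but not a perfect square
The equation has 2 distinct real irrational roots.

Discriminant = 40, 2 distinct real irrational roots


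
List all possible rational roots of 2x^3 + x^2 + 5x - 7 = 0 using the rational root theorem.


Rational root theorem: possible roots are ±p/q where:
  p divides the constant term (-7): p ∈ {1, 7}
  q divides the leading coefficient (2): q ∈ {1, 2}

All possible rational roots: -7, -7/2, -1, -1/2, 1/2, 1, 7/2, 7

-7, -7/2, -1, -1/2, 1/2, 1, 7/2, 7


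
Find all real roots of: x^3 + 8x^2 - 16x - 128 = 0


Let p(x) = x^3 + 8x^2 - 16x - 128. By the rational root theorem (leading coefficient 1), any rational root is an integer divisor of 128: try ±1, ±2, ... in turn.
Test x = 1: value = -135 ≠ 0.
Test x = -1: value = -105 ≠ 0.
Test x = 2: value = -120 ≠ 0.
Test x = -2: value = -72 ≠ 0.
Test x = 4: value = 0 ✓, so (x - 4) is a factor.
Synthetic division by (x - 4): bring down 1; 1(4) + 8 = 12; 12(4) - 16 = 32; 32(4) - 128 = 0 → quotient x^2 + 12x + 32, remainder 0.
Solve the quadratic x^2 + 12x + 32 = 0: discriminant = 12^2 - 4(1)(32) = 144 - 128 = 16.
sqrt(16) = 4, so x = (-12 ± 4)/2: x = -4 or x = -8.

x = -8, x = -4, x = 4


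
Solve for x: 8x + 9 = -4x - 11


Starting with: 8x + 9 = -4x - 11
Move all x terms to left: (8 + 4)x = -11 - 9
Simplify: 12x = -20
Divide both sides by 12: x = -5/3

x = -5/3


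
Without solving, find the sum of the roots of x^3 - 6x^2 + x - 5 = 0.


By Vieta's formulas for x^3 + bx^2 + cx + d = 0:
  r1 + r2 + r3 = -b/a = 6
  r1*r2 + r1*r3 + r2*r3 = c/a = 1
  r1*r2*r3 = -d/a = 5


Sum = 6


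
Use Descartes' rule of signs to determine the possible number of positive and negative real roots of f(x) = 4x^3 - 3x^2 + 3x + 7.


Descartes' rule of signs:

For positive roots, count sign changes in f(x) = 4x^3 - 3x^2 + 3x + 7:
Signs of coefficients: +, -, +, +
Number of sign changes: 2
Possible positive real roots: 2, 0

For negative roots, examine f(-x) = -4x^3 - 3x^2 - 3x + 7:
Signs of coefficients: -, -, -, +
Number of sign changes: 1
Possible negative real roots: 1

Positive roots: 2 or 0; Negative roots: 1


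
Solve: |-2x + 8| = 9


An absolute value equation |expr| = 9 gives two cases:
Case 1: -2x + 8 = 9
  -2x = 1, so x = -1/2
Case 2: -2x + 8 = -9
  -2x = -17, so x = 17/2

x = -1/2, x = 17/2


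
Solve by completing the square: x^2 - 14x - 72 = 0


Start: x^2 - 14x - 72 = 0
Move constant: x^2 - 14x = 72
Half of -14 is -7, squared is 49
Add 49 to both sides: x^2 - 14x + 49 = 121
(x - 7)^2 = 121
x - 7 = ±11
x = 7 + 11 = 18 or x = 7 - 11 = -4

x = -4, x = 18


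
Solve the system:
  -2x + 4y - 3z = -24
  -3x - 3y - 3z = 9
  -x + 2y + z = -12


Using Cramer's rule. Expand each determinant along the first row.
D  = (-2)*[(-3)*1 - (-3)*2] - 4*[(-3)*1 - (-3)*(-1)] + (-3)*[(-3)*2 - (-3)*(-1)]
  = (-2)*(3) - 4*(-6) + (-3)*(-9) = 45
Dx = (-24)*[(-3)*1 - (-3)*2] - 4*[9*1 - (-3)*(-12)] + (-3)*[9*2 - (-3)*(-12)]
  = (-24)*(3) - 4*(-27) + (-3)*(-18) = 90
Dy = (-2)*[9*1 - (-3)*(-12)] - (-24)*[(-3)*1 - (-3)*(-1)] + (-3)*[(-3)*(-12) - 9*(-1)]
  = (-2)*(-27) - (-24)*(-6) + (-3)*(45) = -225
Dz = (-2)*[(-3)*(-12) - 9*2] - 4*[(-3)*(-12) - 9*(-1)] + (-24)*[(-3)*2 - (-3)*(-1)]
  = (-2)*(18) - 4*(45) + (-24)*(-9) = 0
x = Dx/D = 90/45 = 2, y = Dy/D = -225/45 = -5, z = Dz/D = 0/45 = 0
Check eq1: (-2)(2) + (4)(-5) + (-3)(0) = -24 = -24 ✓
Check eq2: (-3)(2) + (-3)(-5) + (-3)(0) = 9 = 9 ✓
Check eq3: (-1)(2) + (2)(-5) + (1)(0) = -12 = -12 ✓

x = 2, y = -5, z = 0


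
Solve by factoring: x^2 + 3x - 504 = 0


We need two numbers that multiply to -504 and add to 3.
Those numbers are 24 and -21 (since 24 * (-21) = -504 and 24 + (-21) = 3).
So x^2 + 3x - 504 = (x + 24)(x - 21) = 0
Setting each factor to zero: x = -24 or x = 21

x = -24, x = 21


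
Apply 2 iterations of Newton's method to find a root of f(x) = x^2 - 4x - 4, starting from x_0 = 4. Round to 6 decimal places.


Newton's method: x_(n+1) = x_n - f(x_n)/f'(x_n)
f(x) = x^2 - 4x - 4
f'(x) = 2x - 4

Iteration 1:
  f(4.000000) = -4.000000
  f'(4.000000) = 4.000000
  x_1 = 4.000000 - (-4.000000)/(4.000000) = 5.000000

Iteration 2:
  f(5.000000) = 1.000000
  f'(5.000000) = 6.000000
  x_2 = 5.000000 - (1.000000)/(6.000000) = 4.833333

x_2 = 4.833333


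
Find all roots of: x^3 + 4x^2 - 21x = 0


The constant term is 0, so x = 0 is a root. Factor out x:
  x^2 + 4x - 21 = 0
Solve the quadratic x^2 + 4x - 21 = 0: discriminant = 4^2 - 4(1)(-21) = 16 + 84 = 100.
sqrt(100) = 10, so x = (-4 ± 10)/2: x = 3 or x = -7.
Collecting all roots found:

x = -7, x = 0, x = 3


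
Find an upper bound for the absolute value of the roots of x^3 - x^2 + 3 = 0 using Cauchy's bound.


Cauchy's bound: all roots r satisfy |r| <= 1 + max(|a_i/a_n|) for i = 0,...,n-1
where a_n is the leading coefficient.

Coefficients: [1, -1, 0, 3]
Leading coefficient a_n = 1
Ratios |a_i/a_n|: 1, 0, 3
Maximum ratio: 3
Cauchy's bound: |r| <= 1 + 3 = 4

Upper bound = 4


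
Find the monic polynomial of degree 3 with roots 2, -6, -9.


A monic polynomial with roots 2, -6, -9 is:
p(x) = (x - 2)(x + 6)(x + 9)
After multiplying by (x - 2): x - 2
After multiplying by (x + 6): x^2 + 4x - 12
After multiplying by (x + 9): x^3 + 13x^2 + 24x - 108

x^3 + 13x^2 + 24x - 108


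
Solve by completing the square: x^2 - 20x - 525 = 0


Start: x^2 - 20x - 525 = 0
Move constant: x^2 - 20x = 525
Half of -20 is -10, squared is 100
Add 100 to both sides: x^2 - 20x + 100 = 625
(x - 10)^2 = 625
x - 10 = ±25
x = 10 + 25 = 35 or x = 10 - 25 = -15

x = -15, x = 35


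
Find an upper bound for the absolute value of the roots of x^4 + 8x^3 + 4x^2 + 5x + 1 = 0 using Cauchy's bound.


Cauchy's bound: all roots r satisfy |r| <= 1 + max(|a_i/a_n|) for i = 0,...,n-1
where a_n is the leading coefficient.

Coefficients: [1, 8, 4, 5, 1]
Leading coefficient a_n = 1
Ratios |a_i/a_n|: 8, 4, 5, 1
Maximum ratio: 8
Cauchy's bound: |r| <= 1 + 8 = 9

Upper bound = 9


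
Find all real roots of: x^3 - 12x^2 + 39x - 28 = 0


Let p(x) = x^3 - 12x^2 + 39x - 28. By the rational root theorem (leading coefficient 1), any rational root is an integer divisor of 28: try ±1, ±2, ... in turn.
Test x = 1: value = 0 ✓, so (x - 1) is a factor.
Synthetic division by (x - 1): bring down 1; 1(1) - 12 = -11; (-11)(1) + 39 = 28; 28(1) - 28 = 0 → quotient x^2 - 11x + 28, remainder 0.
Solve the quadratic x^2 - 11x + 28 = 0: discriminant = (-11)^2 - 4(1)(28) = 121 - 112 = 9.
sqrt(9) = 3, so x = (11 ± 3)/2: x = 7 or x = 4.

x = 1, x = 4, x = 7


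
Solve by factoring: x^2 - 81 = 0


We need two numbers that multiply to -81 and add to 0.
Those numbers are 9 and -9 (since 9 * (-9) = -81 and 9 + (-9) = 0).
So x^2 - 81 = (x + 9)(x - 9) = 0
Setting each factor to zero: x = -9 or x = 9

x = -9, x = 9


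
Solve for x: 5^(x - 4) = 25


Express both sides with the same base.
25 = 5^2
Since the bases match, equate exponents: x - 4 = 2
So x = 2 - (-4) = 6

x = 6


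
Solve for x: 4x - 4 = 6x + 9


Starting with: 4x - 4 = 6x + 9
Move all x terms to left: (4 - 6)x = 9 + 4
Simplify: -2x = 13
Divide both sides by -2: x = -13/2

x = -13/2


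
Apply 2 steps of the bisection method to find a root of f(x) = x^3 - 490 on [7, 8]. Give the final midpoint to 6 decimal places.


f(x) = x^3 - 490
f(7) = -147 < 0
f(8) = 22 > 0

Step 1: midpoint = (7.000000 + 8.000000)/2 = 7.500000
  f(7.500000) = -68.125000
  f(mid) < 0, so root is in [7.500000, 8.000000]

Step 2: midpoint = (7.500000 + 8.000000)/2 = 7.750000
  f(7.750000) = -24.515625
  f(mid) < 0, so root is in [7.750000, 8.000000]

midpoint = 7.750000


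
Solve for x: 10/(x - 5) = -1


Multiply both sides by (x - 5): 10 = -1(x - 5)
Distribute: 10 = -x + 5
-x = 10 - 5 = 5
x = -5

x = -5


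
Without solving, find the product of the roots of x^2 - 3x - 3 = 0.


By Vieta's formulas for ax^2 + bx + c = 0:
  Sum of roots = -b/a
  Product of roots = c/a

Here a = 1, b = -3, c = -3
Sum = -(-3)/1 = 3
Product = -3/1 = -3

Product = -3


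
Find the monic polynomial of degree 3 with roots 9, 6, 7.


A monic polynomial with roots 9, 6, 7 is:
p(x) = (x - 9)(x - 6)(x - 7)
After multiplying by (x - 9): x - 9
After multiplying by (x - 6): x^2 - 15x + 54
After multiplying by (x - 7): x^3 - 22x^2 + 159x - 378

x^3 - 22x^2 + 159x - 378


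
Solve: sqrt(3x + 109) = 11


Square both sides: 3x + 109 = 11^2 = 121
3x = 121 - 109 = 12
x = 4
Check: sqrt(3*4 + 109) = sqrt(121) = 11 ✓

x = 4


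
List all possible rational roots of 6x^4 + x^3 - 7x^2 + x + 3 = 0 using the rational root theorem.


Rational root theorem: possible roots are ±p/q where:
  p divides the constant term (3): p ∈ {1, 3}
  q divides the leading coefficient (6): q ∈ {1, 2, 3, 6}

All possible rational roots: -3, -3/2, -1, -1/2, -1/3, -1/6, 1/6, 1/3, 1/2, 1, 3/2, 3

-3, -3/2, -1, -1/2, -1/3, -1/6, 1/6, 1/3, 1/2, 1, 3/2, 3


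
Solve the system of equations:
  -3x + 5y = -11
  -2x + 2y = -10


Using Cramer's rule:
Determinant D = (-3)(2) - (-2)(5) = -6 + 10 = 4
Dx = (-11)(2) - (-10)(5) = -22 + 50 = 28
Dy = (-3)(-10) - (-2)(-11) = 30 - 22 = 8
x = Dx/D = 28/4 = 7
y = Dy/D = 8/4 = 2

x = 7, y = 2


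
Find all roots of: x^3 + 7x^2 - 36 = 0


Let p(x) = x^3 + 7x^2 - 36. By the rational root theorem (leading coefficient 1), any rational root is an integer divisor of 36: try ±1, ±2, ... in turn.
Test x = 1: value = -28 ≠ 0.
Test x = -1: value = -30 ≠ 0.
Test x = 2: value = 0 ✓, so (x - 2) is a factor.
Synthetic division by (x - 2): bring down 1; 1(2) + 7 = 9; 9(2) + 0 = 18; 18(2) - 36 = 0 → quotient x^2 + 9x + 18, remainder 0.
Solve the quadratic x^2 + 9x + 18 = 0: discriminant = 9^2 - 4(1)(18) = 81 - 72 = 9.
sqrt(9) = 3, so x = (-9 ± 3)/2: x = -3 or x = -6.
Collecting all roots found:

x = -6, x = -3, x = 2


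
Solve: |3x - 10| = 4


An absolute value equation |expr| = 4 gives two cases:
Case 1: 3x - 10 = 4
  3x = 14, so x = 14/3
Case 2: 3x - 10 = -4
  3x = 6, so x = 2

x = 2, x = 14/3


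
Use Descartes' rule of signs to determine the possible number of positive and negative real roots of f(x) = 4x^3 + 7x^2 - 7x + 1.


Descartes' rule of signs:

For positive roots, count sign changes in f(x) = 4x^3 + 7x^2 - 7x + 1:
Signs of coefficients: +, +, -, +
Number of sign changes: 2
Possible positive real roots: 2, 0

For negative roots, examine f(-x) = -4x^3 + 7x^2 + 7x + 1:
Signs of coefficients: -, +, +, +
Number of sign changes: 1
Possible negative real roots: 1

Positive roots: 2 or 0; Negative roots: 1


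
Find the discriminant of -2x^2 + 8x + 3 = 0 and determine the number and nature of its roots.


For ax^2 + bx + c = 0, discriminant D = b^2 - 4ac
Here a = -2, b = 8, c = 3
D = (8)^2 - 4(-2)(3) = 64 + 24 = 88

D = 88 > 0 but not a perfect square
The equation has 2 distinct real irrational roots.

Discriminant = 88, 2 distinct real irrational roots


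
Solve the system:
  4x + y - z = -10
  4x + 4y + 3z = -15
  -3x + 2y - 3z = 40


Using Cramer's rule. Expand each determinant along the first row.
D  = 4*[4*(-3) - 3*2] - 1*[4*(-3) - 3*(-3)] + (-1)*[4*2 - 4*(-3)]
  = 4*(-18) - 1*(-3) + (-1)*(20) = -89
Dx = (-10)*[4*(-3) - 3*2] - 1*[(-15)*(-3) - 3*40] + (-1)*[(-15)*2 - 4*40]
  = (-10)*(-18) - 1*(-75) + (-1)*(-190) = 445
Dy = 4*[(-15)*(-3) - 3*40] - (-10)*[4*(-3) - 3*(-3)] + (-1)*[4*40 - (-15)*(-3)]
  = 4*(-75) - (-10)*(-3) + (-1)*(115) = -445
Dz = 4*[4*40 - (-15)*2] - 1*[4*40 - (-15)*(-3)] + (-10)*[4*2 - 4*(-3)]
  = 4*(190) - 1*(115) + (-10)*(20) = 445
x = Dx/D = 445/-89 = -5, y = Dy/D = -445/-89 = 5, z = Dz/D = 445/-89 = -5
Check eq1: (4)(-5) + (1)(5) + (-1)(-5) = -10 = -10 ✓
Check eq2: (4)(-5) + (4)(5) + (3)(-5) = -15 = -15 ✓
Check eq3: (-3)(-5) + (2)(5) + (-3)(-5) = 40 = 40 ✓

x = -5, y = 5, z = -5


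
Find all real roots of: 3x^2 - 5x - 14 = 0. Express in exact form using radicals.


Using the quadratic formula: x = (-b ± sqrt(b^2 - 4ac)) / (2a)
Here a = 3, b = -5, c = -14
Discriminant = b^2 - 4ac = (-5)^2 - 4(3)(-14) = 25 + 168 = 193
Since discriminant = 193 > 0, there are two real roots.
x = (5 ± sqrt(193)) / 6
Numerically: x ≈ 3.1487 or x ≈ -1.4821

x = (5 + sqrt(193)) / 6 or x = (5 - sqrt(193)) / 6


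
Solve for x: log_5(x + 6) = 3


Convert to exponential form: x + 6 = 5^3 = 125
x = 125 - 6 = 119
Check: log_5(119 + 6) = log_5(125) = log_5(125) = 3 ✓

x = 119


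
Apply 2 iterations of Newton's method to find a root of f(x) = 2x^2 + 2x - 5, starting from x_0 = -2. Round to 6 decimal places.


Newton's method: x_(n+1) = x_n - f(x_n)/f'(x_n)
f(x) = 2x^2 + 2x - 5
f'(x) = 4x + 2

Iteration 1:
  f(-2.000000) = -1.000000
  f'(-2.000000) = -6.000000
  x_1 = -2.000000 - (-1.000000)/(-6.000000) = -2.166667

Iteration 2:
  f(-2.166667) = 0.055556
  f'(-2.166667) = -6.666667
  x_2 = -2.166667 - (0.055556)/(-6.666667) = -2.158333

x_2 = -2.158333


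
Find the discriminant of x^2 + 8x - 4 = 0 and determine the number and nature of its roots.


For ax^2 + bx + c = 0, discriminant D = b^2 - 4ac
Here a = 1, b = 8, c = -4
D = (8)^2 - 4(1)(-4) = 64 + 16 = 80

D = 80 > 0 but not a perfect square
The equation has 2 distinct real irrational roots.

Discriminant = 80, 2 distinct real irrational roots


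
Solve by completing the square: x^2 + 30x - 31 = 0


Start: x^2 + 30x - 31 = 0
Move constant: x^2 + 30x = 31
Half of 30 is 15, squared is 225
Add 225 to both sides: x^2 + 30x + 225 = 256
(x + 15)^2 = 256
x + 15 = ±16
x = -15 + 16 = 1 or x = -15 - 16 = -31

x = -31, x = 1


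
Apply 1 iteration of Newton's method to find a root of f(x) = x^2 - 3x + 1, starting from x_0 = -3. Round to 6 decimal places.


Newton's method: x_(n+1) = x_n - f(x_n)/f'(x_n)
f(x) = x^2 - 3x + 1
f'(x) = 2x - 3

Iteration 1:
  f(-3.000000) = 19.000000
  f'(-3.000000) = -9.000000
  x_1 = -3.000000 - (19.000000)/(-9.000000) = -0.888889

x_1 = -0.888889


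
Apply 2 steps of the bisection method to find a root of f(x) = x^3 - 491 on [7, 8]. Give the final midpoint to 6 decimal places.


f(x) = x^3 - 491
f(7) = -148 < 0
f(8) = 21 > 0

Step 1: midpoint = (7.000000 + 8.000000)/2 = 7.500000
  f(7.500000) = -69.125000
  f(mid) < 0, so root is in [7.500000, 8.000000]

Step 2: midpoint = (7.500000 + 8.000000)/2 = 7.750000
  f(7.750000) = -25.515625
  f(mid) < 0, so root is in [7.750000, 8.000000]

midpoint = 7.750000


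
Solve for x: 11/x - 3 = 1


Subtract -3 from both sides: 11/x = 4
Multiply both sides by x: 11 = 4 * x
Divide by 4: x = 11/4

x = 11/4


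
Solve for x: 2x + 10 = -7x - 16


Starting with: 2x + 10 = -7x - 16
Move all x terms to left: (2 + 7)x = -16 - 10
Simplify: 9x = -26
Divide both sides by 9: x = -26/9

x = -26/9


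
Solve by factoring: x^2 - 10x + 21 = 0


We need two numbers that multiply to 21 and add to -10.
Those numbers are -7 and -3 (since (-7) * (-3) = 21 and (-7) + (-3) = -10).
So x^2 - 10x + 21 = (x - 7)(x - 3) = 0
Setting each factor to zero: x = 7 or x = 3

x = 3, x = 7


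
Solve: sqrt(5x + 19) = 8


Square both sides: 5x + 19 = 8^2 = 64
5x = 64 - 19 = 45
x = 9
Check: sqrt(5*9 + 19) = sqrt(64) = 8 ✓

x = 9


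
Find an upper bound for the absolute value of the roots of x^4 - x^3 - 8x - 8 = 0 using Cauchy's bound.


Cauchy's bound: all roots r satisfy |r| <= 1 + max(|a_i/a_n|) for i = 0,...,n-1
where a_n is the leading coefficient.

Coefficients: [1, -1, 0, -8, -8]
Leading coefficient a_n = 1
Ratios |a_i/a_n|: 1, 0, 8, 8
Maximum ratio: 8
Cauchy's bound: |r| <= 1 + 8 = 9

Upper bound = 9


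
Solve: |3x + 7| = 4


An absolute value equation |expr| = 4 gives two cases:
Case 1: 3x + 7 = 4
  3x = -3, so x = -1
Case 2: 3x + 7 = -4
  3x = -11, so x = -11/3

x = -11/3, x = -1


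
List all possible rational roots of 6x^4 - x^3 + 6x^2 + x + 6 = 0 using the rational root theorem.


Rational root theorem: possible roots are ±p/q where:
  p divides the constant term (6): p ∈ {1, 2, 3, 6}
  q divides the leading coefficient (6): q ∈ {1, 2, 3, 6}

All possible rational roots: -6, -3, -2, -3/2, -1, -2/3, -1/2, -1/3, -1/6, 1/6, 1/3, 1/2, 2/3, 1, 3/2, 2, 3, 6

-6, -3, -2, -3/2, -1, -2/3, -1/2, -1/3, -1/6, 1/6, 1/3, 1/2, 2/3, 1, 3/2, 2, 3, 6


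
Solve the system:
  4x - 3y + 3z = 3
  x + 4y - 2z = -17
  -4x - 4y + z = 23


Using Cramer's rule. Expand each determinant along the first row.
D  = 4*[4*1 - (-2)*(-4)] - (-3)*[1*1 - (-2)*(-4)] + 3*[1*(-4) - 4*(-4)]
  = 4*(-4) - (-3)*(-7) + 3*(12) = -1
Dx = 3*[4*1 - (-2)*(-4)] - (-3)*[(-17)*1 - (-2)*23] + 3*[(-17)*(-4) - 4*23]
  = 3*(-4) - (-3)*(29) + 3*(-24) = 3
Dy = 4*[(-17)*1 - (-2)*23] - 3*[1*1 - (-2)*(-4)] + 3*[1*23 - (-17)*(-4)]
  = 4*(29) - 3*(-7) + 3*(-45) = 2
Dz = 4*[4*23 - (-17)*(-4)] - (-3)*[1*23 - (-17)*(-4)] + 3*[1*(-4) - 4*(-4)]
  = 4*(24) - (-3)*(-45) + 3*(12) = -3
x = Dx/D = 3/-1 = -3, y = Dy/D = 2/-1 = -2, z = Dz/D = -3/-1 = 3
Check eq1: (4)(-3) + (-3)(-2) + (3)(3) = 3 = 3 ✓
Check eq2: (1)(-3) + (4)(-2) + (-2)(3) = -17 = -17 ✓
Check eq3: (-4)(-3) + (-4)(-2) + (1)(3) = 23 = 23 ✓

x = -3, y = -2, z = 3


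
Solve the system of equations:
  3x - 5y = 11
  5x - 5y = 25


Using Cramer's rule:
Determinant D = (3)(-5) - (5)(-5) = -15 + 25 = 10
Dx = (11)(-5) - (25)(-5) = -55 + 125 = 70
Dy = (3)(25) - (5)(11) = 75 - 55 = 20
x = Dx/D = 70/10 = 7
y = Dy/D = 20/10 = 2

x = 7, y = 2


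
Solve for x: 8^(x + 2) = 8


Express both sides with the same base.
8 = 8^1
Since the bases match, equate exponents: x + 2 = 1
So x = 1 - (2) = -1

x = -1


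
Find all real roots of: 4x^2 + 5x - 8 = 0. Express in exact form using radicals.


Using the quadratic formula: x = (-b ± sqrt(b^2 - 4ac)) / (2a)
Here a = 4, b = 5, c = -8
Discriminant = b^2 - 4ac = 5^2 - 4(4)(-8) = 25 + 128 = 153
Since discriminant = 153 > 0, there are two real roots.
x = (-5 ± 3*sqrt(17)) / 8
Numerically: x ≈ 0.9212 or x ≈ -2.1712

x = (-5 + 3*sqrt(17)) / 8 or x = (-5 - 3*sqrt(17)) / 8


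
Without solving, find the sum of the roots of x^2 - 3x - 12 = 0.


By Vieta's formulas for ax^2 + bx + c = 0:
  Sum of roots = -b/a
  Product of roots = c/a

Here a = 1, b = -3, c = -12
Sum = -(-3)/1 = 3
Product = -12/1 = -12

Sum = 3


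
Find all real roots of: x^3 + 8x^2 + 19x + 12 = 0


Let p(x) = x^3 + 8x^2 + 19x + 12. By the rational root theorem (leading coefficient 1), any rational root is an integer divisor of 12: try ±1, ±2, ... in turn.
Test x = 1: value = 40 ≠ 0.
Test x = -1: value = 0 ✓, so (x + 1) is a factor.
Synthetic division by (x + 1): bring down 1; 1(-1) + 8 = 7; 7(-1) + 19 = 12; 12(-1) + 12 = 0 → quotient x^2 + 7x + 12, remainder 0.
Solve the quadratic x^2 + 7x + 12 = 0: discriminant = 7^2 - 4(1)(12) = 49 - 48 = 1.
sqrt(1) = 1, so x = (-7 ± 1)/2: x = -3 or x = -4.

x = -4, x = -3, x = -1


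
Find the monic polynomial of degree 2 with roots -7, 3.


A monic polynomial with roots -7, 3 is:
p(x) = (x + 7)(x - 3)
After multiplying by (x + 7): x + 7
After multiplying by (x - 3): x^2 + 4x - 21

x^2 + 4x - 21


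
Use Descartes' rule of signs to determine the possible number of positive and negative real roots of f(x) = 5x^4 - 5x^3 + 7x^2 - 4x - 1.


Descartes' rule of signs:

For positive roots, count sign changes in f(x) = 5x^4 - 5x^3 + 7x^2 - 4x - 1:
Signs of coefficients: +, -, +, -, -
Number of sign changes: 3
Possible positive real roots: 3, 1

For negative roots, examine f(-x) = 5x^4 + 5x^3 + 7x^2 + 4x - 1:
Signs of coefficients: +, +, +, +, -
Number of sign changes: 1
Possible negative real roots: 1

Positive roots: 3 or 1; Negative roots: 1


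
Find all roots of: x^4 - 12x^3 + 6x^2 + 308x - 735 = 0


Let p(x) = x^4 - 12x^3 + 6x^2 + 308x - 735. By the rational root theorem (leading coefficient 1), any rational root is an integer divisor of 735: try ±1, ±2, ... in turn.
Test x = 1: value = -432 ≠ 0.
Test x = -1: value = -1024 ≠ 0.
Test x = 3: value = 0 ✓, so (x - 3) is a factor.
Synthetic division by (x - 3): bring down 1; 1(3) - 12 = -9; (-9)(3) + 6 = -21; (-21)(3) + 308 = 245; 245(3) - 735 = 0 → quotient x^3 - 9x^2 - 21x + 245, remainder 0.
Continue with the quotient x^3 - 9x^2 - 21x + 245 (candidates must divide 245).
Test x = 5: value = 40 ≠ 0.
Test x = -5: value = 0 ✓, so (x + 5) is a factor.
Synthetic division by (x + 5): bring down 1; 1(-5) - 9 = -14; (-14)(-5) - 21 = 49; 49(-5) + 245 = 0 → quotient x^2 - 14x + 49, remainder 0.
Solve the quadratic x^2 - 14x + 49 = 0: discriminant = (-14)^2 - 4(1)(49) = 196 - 196 = 0.
Discriminant = 0, so a double root: x = 14/2 = 7.
Collecting all roots found:

x = -5, x = 3, x = 7 (multiplicity 2)


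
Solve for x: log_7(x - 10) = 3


Convert to exponential form: x - 10 = 7^3 = 343
x = 343 + 10 = 353
Check: log_7(353 - 10) = log_7(343) = log_7(343) = 3 ✓

x = 353


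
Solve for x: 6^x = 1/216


Express both sides with the same base.
1/216 = 6^(-3)
Since the bases match: x = -3

x = -3


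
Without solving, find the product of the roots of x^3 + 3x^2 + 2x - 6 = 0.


By Vieta's formulas for x^3 + bx^2 + cx + d = 0:
  r1 + r2 + r3 = -b/a = -3
  r1*r2 + r1*r3 + r2*r3 = c/a = 2
  r1*r2*r3 = -d/a = 6


Product = 6


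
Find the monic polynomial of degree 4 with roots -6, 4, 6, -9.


A monic polynomial with roots -6, 4, 6, -9 is:
p(x) = (x + 6)(x - 4)(x - 6)(x + 9)
After multiplying by (x + 6): x + 6
After multiplying by (x - 4): x^2 + 2x - 24
After multiplying by (x - 6): x^3 - 4x^2 - 36x + 144
After multiplying by (x + 9): x^4 + 5x^3 - 72x^2 - 180x + 1296

x^4 + 5x^3 - 72x^2 - 180x + 1296


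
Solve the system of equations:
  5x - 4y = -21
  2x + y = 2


Using Cramer's rule:
Determinant D = (5)(1) - (2)(-4) = 5 + 8 = 13
Dx = (-21)(1) - (2)(-4) = -21 + 8 = -13
Dy = (5)(2) - (2)(-21) = 10 + 42 = 52
x = Dx/D = -13/13 = -1
y = Dy/D = 52/13 = 4

x = -1, y = 4


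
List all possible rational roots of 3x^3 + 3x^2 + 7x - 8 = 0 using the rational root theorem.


Rational root theorem: possible roots are ±p/q where:
  p divides the constant term (-8): p ∈ {1, 2, 4, 8}
  q divides the leading coefficient (3): q ∈ {1, 3}

All possible rational roots: -8, -4, -8/3, -2, -4/3, -1, -2/3, -1/3, 1/3, 2/3, 1, 4/3, 2, 8/3, 4, 8

-8, -4, -8/3, -2, -4/3, -1, -2/3, -1/3, 1/3, 2/3, 1, 4/3, 2, 8/3, 4, 8


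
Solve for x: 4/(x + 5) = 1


Multiply both sides by (x + 5): 4 = 1(x + 5)
Distribute: 4 = x + 5
x = 4 - 5 = -1
x = -1

x = -1


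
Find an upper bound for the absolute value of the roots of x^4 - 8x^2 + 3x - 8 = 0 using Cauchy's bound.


Cauchy's bound: all roots r satisfy |r| <= 1 + max(|a_i/a_n|) for i = 0,...,n-1
where a_n is the leading coefficient.

Coefficients: [1, 0, -8, 3, -8]
Leading coefficient a_n = 1
Ratios |a_i/a_n|: 0, 8, 3, 8
Maximum ratio: 8
Cauchy's bound: |r| <= 1 + 8 = 9

Upper bound = 9


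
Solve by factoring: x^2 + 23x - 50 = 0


We need two numbers that multiply to -50 and add to 23.
Those numbers are -2 and 25 (since (-2) * 25 = -50 and (-2) + 25 = 23).
So x^2 + 23x - 50 = (x - 2)(x + 25) = 0
Setting each factor to zero: x = 2 or x = -25

x = -25, x = 2


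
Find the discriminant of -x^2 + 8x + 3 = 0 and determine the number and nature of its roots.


For ax^2 + bx + c = 0, discriminant D = b^2 - 4ac
Here a = -1, b = 8, c = 3
D = (8)^2 - 4(-1)(3) = 64 + 12 = 76

D = 76 > 0 but not a perfect square
The equation has 2 distinct real irrational roots.

Discriminant = 76, 2 distinct real irrational roots


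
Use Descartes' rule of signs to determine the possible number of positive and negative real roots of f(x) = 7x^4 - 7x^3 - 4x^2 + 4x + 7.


Descartes' rule of signs:

For positive roots, count sign changes in f(x) = 7x^4 - 7x^3 - 4x^2 + 4x + 7:
Signs of coefficients: +, -, -, +, +
Number of sign changes: 2
Possible positive real roots: 2, 0

For negative roots, examine f(-x) = 7x^4 + 7x^3 - 4x^2 - 4x + 7:
Signs of coefficients: +, +, -, -, +
Number of sign changes: 2
Possible negative real roots: 2, 0

Positive roots: 2 or 0; Negative roots: 2 or 0


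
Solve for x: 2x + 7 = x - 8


Starting with: 2x + 7 = x - 8
Move all x terms to left: (2 - 1)x = -8 - 7
Simplify: x = -15
Divide both sides by 1: x = -15

x = -15


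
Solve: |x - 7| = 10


An absolute value equation |expr| = 10 gives two cases:
Case 1: x - 7 = 10
  x = 17, so x = 17
Case 2: x - 7 = -10
  x = -3, so x = -3

x = -3, x = 17


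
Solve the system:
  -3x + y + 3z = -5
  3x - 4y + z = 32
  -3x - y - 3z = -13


Using Cramer's rule. Expand each determinant along the first row.
D  = (-3)*[(-4)*(-3) - 1*(-1)] - 1*[3*(-3) - 1*(-3)] + 3*[3*(-1) - (-4)*(-3)]
  = (-3)*(13) - 1*(-6) + 3*(-15) = -78
Dx = (-5)*[(-4)*(-3) - 1*(-1)] - 1*[32*(-3) - 1*(-13)] + 3*[32*(-1) - (-4)*(-13)]
  = (-5)*(13) - 1*(-83) + 3*(-84) = -234
Dy = (-3)*[32*(-3) - 1*(-13)] - (-5)*[3*(-3) - 1*(-3)] + 3*[3*(-13) - 32*(-3)]
  = (-3)*(-83) - (-5)*(-6) + 3*(57) = 390
Dz = (-3)*[(-4)*(-13) - 32*(-1)] - 1*[3*(-13) - 32*(-3)] + (-5)*[3*(-1) - (-4)*(-3)]
  = (-3)*(84) - 1*(57) + (-5)*(-15) = -234
x = Dx/D = -234/-78 = 3, y = Dy/D = 390/-78 = -5, z = Dz/D = -234/-78 = 3
Check eq1: (-3)(3) + (1)(-5) + (3)(3) = -5 = -5 ✓
Check eq2: (3)(3) + (-4)(-5) + (1)(3) = 32 = 32 ✓
Check eq3: (-3)(3) + (-1)(-5) + (-3)(3) = -13 = -13 ✓

x = 3, y = -5, z = 3


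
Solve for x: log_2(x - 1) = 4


Convert to exponential form: x - 1 = 2^4 = 16
x = 16 + 1 = 17
Check: log_2(17 - 1) = log_2(16) = log_2(16) = 4 ✓

x = 17


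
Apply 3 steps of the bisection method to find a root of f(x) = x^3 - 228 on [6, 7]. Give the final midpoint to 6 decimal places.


f(x) = x^3 - 228
f(6) = -12 < 0
f(7) = 115 > 0

Step 1: midpoint = (6.000000 + 7.000000)/2 = 6.500000
  f(6.500000) = 46.625000
  f(mid) > 0, so root is in [6.000000, 6.500000]

Step 2: midpoint = (6.000000 + 6.500000)/2 = 6.250000
  f(6.250000) = 16.140625
  f(mid) > 0, so root is in [6.000000, 6.250000]

Step 3: midpoint = (6.000000 + 6.250000)/2 = 6.125000
  f(6.125000) = 1.783203
  f(mid) > 0, so root is in [6.000000, 6.125000]

midpoint = 6.125000


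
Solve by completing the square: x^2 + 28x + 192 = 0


Start: x^2 + 28x + 192 = 0
Move constant: x^2 + 28x = -192
Half of 28 is 14, squared is 196
Add 196 to both sides: x^2 + 28x + 196 = 4
(x + 14)^2 = 4
x + 14 = ±2
x = -14 + 2 = -12 or x = -14 - 2 = -16

x = -16, x = -12


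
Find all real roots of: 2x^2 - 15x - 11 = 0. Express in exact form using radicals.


Using the quadratic formula: x = (-b ± sqrt(b^2 - 4ac)) / (2a)
Here a = 2, b = -15, c = -11
Discriminant = b^2 - 4ac = (-15)^2 - 4(2)(-11) = 225 + 88 = 313
Since discriminant = 313 > 0, there are two real roots.
x = (15 ± sqrt(313)) / 4
Numerically: x ≈ 8.1730 or x ≈ -0.6730

x = (15 + sqrt(313)) / 4 or x = (15 - sqrt(313)) / 4


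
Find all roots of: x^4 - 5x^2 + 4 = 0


Let p(x) = x^4 - 5x^2 + 4. By the rational root theorem (leading coefficient 1), any rational root is an integer divisor of 4: try ±1, ±2, ... in turn.
Test x = 1: value = 0 ✓, so (x - 1) is a factor.
Synthetic division by (x - 1): bring down 1; 1(1) + 0 = 1; 1(1) - 5 = -4; (-4)(1) + 0 = -4; (-4)(1) + 4 = 0 → quotient x^3 + x^2 - 4x - 4, remainder 0.
Continue with the quotient x^3 + x^2 - 4x - 4 (candidates must divide 4; re-test x = 1 first in case it repeats).
Test x = 1: value = -6 ≠ 0.
Test x = -1: value = 0 ✓, so (x + 1) is a factor.
Synthetic division by (x + 1): bring down 1; 1(-1) + 1 = 0; 0(-1) - 4 = -4; (-4)(-1) - 4 = 0 → quotient x^2 - 4, remainder 0.
Solve the quadratic x^2 - 4 = 0: discriminant = 0^2 - 4(1)(-4) = 0 + 16 = 16.
sqrt(16) = 4, so x = (0 ± 4)/2: x = 2 or x = -2.
Collecting all roots found:

x = -2, x = -1, x = 1, x = 2


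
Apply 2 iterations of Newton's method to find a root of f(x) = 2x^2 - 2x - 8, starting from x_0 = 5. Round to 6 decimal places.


Newton's method: x_(n+1) = x_n - f(x_n)/f'(x_n)
f(x) = 2x^2 - 2x - 8
f'(x) = 4x - 2

Iteration 1:
  f(5.000000) = 32.000000
  f'(5.000000) = 18.000000
  x_1 = 5.000000 - (32.000000)/(18.000000) = 3.222222

Iteration 2:
  f(3.222222) = 6.320988
  f'(3.222222) = 10.888889
  x_2 = 3.222222 - (6.320988)/(10.888889) = 2.641723

x_2 = 2.641723


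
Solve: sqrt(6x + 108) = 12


Square both sides: 6x + 108 = 12^2 = 144
6x = 144 - 108 = 36
x = 6
Check: sqrt(6*6 + 108) = sqrt(144) = 12 ✓

x = 6


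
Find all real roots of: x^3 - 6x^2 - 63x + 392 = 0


Let p(x) = x^3 - 6x^2 - 63x + 392. By the rational root theorem (leading coefficient 1), any rational root is an integer divisor of 392: try ±1, ±2, ... in turn.
Test x = 1: value = 324 ≠ 0.
Test x = -1: value = 448 ≠ 0.
Test x = 2: value = 250 ≠ 0.
Test x = -2: value = 486 ≠ 0.
Test x = 4: value = 108 ≠ 0.
Test x = -4: value = 484 ≠ 0.
Test x = 7: value = 0 ✓, so (x - 7) is a factor.
Synthetic division by (x - 7): bring down 1; 1(7) - 6 = 1; 1(7) - 63 = -56; (-56)(7) + 392 = 0 → quotient x^2 + x - 56, remainder 0.
Solve the quadratic x^2 + x - 56 = 0: discriminant = 1^2 - 4(1)(-56) = 1 + 224 = 225.
sqrt(225) = 15, so x = (-1 ± 15)/2: x = 7 or x = -8.

x = -8, x = 7 (multiplicity 2)


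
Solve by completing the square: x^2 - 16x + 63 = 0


Start: x^2 - 16x + 63 = 0
Move constant: x^2 - 16x = -63
Half of -16 is -8, squared is 64
Add 64 to both sides: x^2 - 16x + 64 = 1
(x - 8)^2 = 1
x - 8 = ±1
x = 8 + 1 = 9 or x = 8 - 1 = 7

x = 7, x = 9


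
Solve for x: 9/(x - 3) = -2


Multiply both sides by (x - 3): 9 = -2(x - 3)
Distribute: 9 = -2x + 6
-2x = 9 - 6 = 3
x = -3/2

x = -3/2


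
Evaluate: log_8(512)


We need the exponent such that 8^? = 512
8^3 = 512
Therefore log_8(512) = 3

3


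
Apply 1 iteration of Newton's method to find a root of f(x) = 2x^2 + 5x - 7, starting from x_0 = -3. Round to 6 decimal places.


Newton's method: x_(n+1) = x_n - f(x_n)/f'(x_n)
f(x) = 2x^2 + 5x - 7
f'(x) = 4x + 5

Iteration 1:
  f(-3.000000) = -4.000000
  f'(-3.000000) = -7.000000
  x_1 = -3.000000 - (-4.000000)/(-7.000000) = -3.571429

x_1 = -3.571429


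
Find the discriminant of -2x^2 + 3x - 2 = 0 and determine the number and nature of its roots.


For ax^2 + bx + c = 0, discriminant D = b^2 - 4ac
Here a = -2, b = 3, c = -2
D = (3)^2 - 4(-2)(-2) = 9 - 16 = -7

D = -7 < 0
The equation has no real roots (2 complex conjugate roots).

Discriminant = -7, no real roots (2 complex conjugate roots)


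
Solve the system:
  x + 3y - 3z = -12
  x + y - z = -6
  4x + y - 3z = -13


Using Cramer's rule. Expand each determinant along the first row.
D  = 1*[1*(-3) - (-1)*1] - 3*[1*(-3) - (-1)*4] + (-3)*[1*1 - 1*4]
  = 1*(-2) - 3*(1) + (-3)*(-3) = 4
Dx = (-12)*[1*(-3) - (-1)*1] - 3*[(-6)*(-3) - (-1)*(-13)] + (-3)*[(-6)*1 - 1*(-13)]
  = (-12)*(-2) - 3*(5) + (-3)*(7) = -12
Dy = 1*[(-6)*(-3) - (-1)*(-13)] - (-12)*[1*(-3) - (-1)*4] + (-3)*[1*(-13) - (-6)*4]
  = 1*(5) - (-12)*(1) + (-3)*(11) = -16
Dz = 1*[1*(-13) - (-6)*1] - 3*[1*(-13) - (-6)*4] + (-12)*[1*1 - 1*4]
  = 1*(-7) - 3*(11) + (-12)*(-3) = -4
x = Dx/D = -12/4 = -3, y = Dy/D = -16/4 = -4, z = Dz/D = -4/4 = -1
Check eq1: (1)(-3) + (3)(-4) + (-3)(-1) = -12 = -12 ✓
Check eq2: (1)(-3) + (1)(-4) + (-1)(-1) = -6 = -6 ✓
Check eq3: (4)(-3) + (1)(-4) + (-3)(-1) = -13 = -13 ✓

x = -3, y = -4, z = -1


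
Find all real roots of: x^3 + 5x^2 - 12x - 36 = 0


Let p(x) = x^3 + 5x^2 - 12x - 36. By the rational root theorem (leading coefficient 1), any rational root is an integer divisor of 36: try ±1, ±2, ... in turn.
Test x = 1: value = -42 ≠ 0.
Test x = -1: value = -20 ≠ 0.
Test x = 2: value = -32 ≠ 0.
Test x = -2: value = 0 ✓, so (x + 2) is a factor.
Synthetic division by (x + 2): bring down 1; 1(-2) + 5 = 3; 3(-2) - 12 = -18; (-18)(-2) - 36 = 0 → quotient x^2 + 3x - 18, remainder 0.
Solve the quadratic x^2 + 3x - 18 = 0: discriminant = 3^2 - 4(1)(-18) = 9 + 72 = 81.
sqrt(81) = 9, so x = (-3 ± 9)/2: x = 3 or x = -6.

x = -6, x = -2, x = 3


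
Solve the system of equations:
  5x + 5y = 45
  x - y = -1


Using Cramer's rule:
Determinant D = (5)(-1) - (1)(5) = -5 - 5 = -10
Dx = (45)(-1) - (-1)(5) = -45 + 5 = -40
Dy = (5)(-1) - (1)(45) = -5 - 45 = -50
x = Dx/D = -40/-10 = 4
y = Dy/D = -50/-10 = 5

x = 4, y = 5


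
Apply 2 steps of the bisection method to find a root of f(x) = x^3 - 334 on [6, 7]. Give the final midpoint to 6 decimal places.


f(x) = x^3 - 334
f(6) = -118 < 0
f(7) = 9 > 0

Step 1: midpoint = (6.000000 + 7.000000)/2 = 6.500000
  f(6.500000) = -59.375000
  f(mid) < 0, so root is in [6.500000, 7.000000]

Step 2: midpoint = (6.500000 + 7.000000)/2 = 6.750000
  f(6.750000) = -26.453125
  f(mid) < 0, so root is in [6.750000, 7.000000]

midpoint = 6.750000


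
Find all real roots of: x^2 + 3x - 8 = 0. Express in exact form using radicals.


Using the quadratic formula: x = (-b ± sqrt(b^2 - 4ac)) / (2a)
Here a = 1, b = 3, c = -8
Discriminant = b^2 - 4ac = 3^2 - 4(1)(-8) = 9 + 32 = 41
Since discriminant = 41 > 0, there are two real roots.
x = (-3 ± sqrt(41)) / 2
Numerically: x ≈ 1.7016 or x ≈ -4.7016

x = (-3 + sqrt(41)) / 2 or x = (-3 - sqrt(41)) / 2


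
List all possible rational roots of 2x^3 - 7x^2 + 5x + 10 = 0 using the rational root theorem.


Rational root theorem: possible roots are ±p/q where:
  p divides the constant term (10): p ∈ {1, 2, 5, 10}
  q divides the leading coefficient (2): q ∈ {1, 2}

All possible rational roots: -10, -5, -5/2, -2, -1, -1/2, 1/2, 1, 2, 5/2, 5, 10

-10, -5, -5/2, -2, -1, -1/2, 1/2, 1, 2, 5/2, 5, 10


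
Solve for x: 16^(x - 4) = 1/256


Express both sides with the same base.
1/256 = 16^(-2)
Since the bases match, equate exponents: x - 4 = -2
So x = -2 - (-4) = 2

x = 2


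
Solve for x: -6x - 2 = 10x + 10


Starting with: -6x - 2 = 10x + 10
Move all x terms to left: (-6 - 10)x = 10 + 2
Simplify: -16x = 12
Divide both sides by -16: x = -3/4

x = -3/4


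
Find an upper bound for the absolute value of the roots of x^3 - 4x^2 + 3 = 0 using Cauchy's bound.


Cauchy's bound: all roots r satisfy |r| <= 1 + max(|a_i/a_n|) for i = 0,...,n-1
where a_n is the leading coefficient.

Coefficients: [1, -4, 0, 3]
Leading coefficient a_n = 1
Ratios |a_i/a_n|: 4, 0, 3
Maximum ratio: 4
Cauchy's bound: |r| <= 1 + 4 = 5

Upper bound = 5


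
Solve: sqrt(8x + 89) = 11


Square both sides: 8x + 89 = 11^2 = 121
8x = 121 - 89 = 32
x = 4
Check: sqrt(8*4 + 89) = sqrt(121) = 11 ✓

x = 4


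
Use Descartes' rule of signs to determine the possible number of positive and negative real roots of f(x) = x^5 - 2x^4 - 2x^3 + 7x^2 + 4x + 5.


Descartes' rule of signs:

For positive roots, count sign changes in f(x) = x^5 - 2x^4 - 2x^3 + 7x^2 + 4x + 5:
Signs of coefficients: +, -, -, +, +, +
Number of sign changes: 2
Possible positive real roots: 2, 0

For negative roots, examine f(-x) = -x^5 - 2x^4 + 2x^3 + 7x^2 - 4x + 5:
Signs of coefficients: -, -, +, +, -, +
Number of sign changes: 3
Possible negative real roots: 3, 1

Positive roots: 2 or 0; Negative roots: 3 or 1


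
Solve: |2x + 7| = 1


An absolute value equation |expr| = 1 gives two cases:
Case 1: 2x + 7 = 1
  2x = -6, so x = -3
Case 2: 2x + 7 = -1
  2x = -8, so x = -4

x = -4, x = -3


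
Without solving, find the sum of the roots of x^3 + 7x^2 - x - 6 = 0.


By Vieta's formulas for x^3 + bx^2 + cx + d = 0:
  r1 + r2 + r3 = -b/a = -7
  r1*r2 + r1*r3 + r2*r3 = c/a = -1
  r1*r2*r3 = -d/a = 6


Sum = -7


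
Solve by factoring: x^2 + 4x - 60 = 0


We need two numbers that multiply to -60 and add to 4.
Those numbers are -6 and 10 (since (-6) * 10 = -60 and (-6) + 10 = 4).
So x^2 + 4x - 60 = (x - 6)(x + 10) = 0
Setting each factor to zero: x = 6 or x = -10

x = -10, x = 6


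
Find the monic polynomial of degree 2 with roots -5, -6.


A monic polynomial with roots -5, -6 is:
p(x) = (x + 5)(x + 6)
After multiplying by (x + 5): x + 5
After multiplying by (x + 6): x^2 + 11x + 30

x^2 + 11x + 30


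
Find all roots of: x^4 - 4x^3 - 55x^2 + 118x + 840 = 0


Let p(x) = x^4 - 4x^3 - 55x^2 + 118x + 840. By the rational root theorem (leading coefficient 1), any rational root is an integer divisor of 840: try ±1, ±2, ... in turn.
Test x = 1: value = 900 ≠ 0.
Test x = -1: value = 672 ≠ 0.
Test x = 2: value = 840 ≠ 0.
Test x = -2: value = 432 ≠ 0.
Test x = 3: value = 672 ≠ 0.
Test x = -3: value = 180 ≠ 0.
Test x = 4: value = 432 ≠ 0.
Test x = -4: value = 0 ✓, so (x + 4) is a factor.
Synthetic division by (x + 4): bring down 1; 1(-4) - 4 = -8; (-8)(-4) - 55 = -23; (-23)(-4) + 118 = 210; 210(-4) + 840 = 0 → quotient x^3 - 8x^2 - 23x + 210, remainder 0.
Continue with the quotient x^3 - 8x^2 - 23x + 210 (candidates must divide 210).
Test x = 5: value = 20 ≠ 0.
Test x = -5: value = 0 ✓, so (x + 5) is a factor.
Synthetic division by (x + 5): bring down 1; 1(-5) - 8 = -13; (-13)(-5) - 23 = 42; 42(-5) + 210 = 0 → quotient x^2 - 13x + 42, remainder 0.
Solve the quadratic x^2 - 13x + 42 = 0: discriminant = (-13)^2 - 4(1)(42) = 169 - 168 = 1.
sqrt(1) = 1, so x = (13 ± 1)/2: x = 7 or x = 6.
Collecting all roots found:

x = -5, x = -4, x = 6, x = 7


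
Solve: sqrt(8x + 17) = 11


Square both sides: 8x + 17 = 11^2 = 121
8x = 121 - 17 = 104
x = 13
Check: sqrt(8*13 + 17) = sqrt(121) = 11 ✓

x = 13


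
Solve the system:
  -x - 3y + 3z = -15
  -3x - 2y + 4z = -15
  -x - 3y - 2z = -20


Using Cramer's rule. Expand each determinant along the first row.
D  = (-1)*[(-2)*(-2) - 4*(-3)] - (-3)*[(-3)*(-2) - 4*(-1)] + 3*[(-3)*(-3) - (-2)*(-1)]
  = (-1)*(16) - (-3)*(10) + 3*(7) = 35
Dx = (-15)*[(-2)*(-2) - 4*(-3)] - (-3)*[(-15)*(-2) - 4*(-20)] + 3*[(-15)*(-3) - (-2)*(-20)]
  = (-15)*(16) - (-3)*(110) + 3*(5) = 105
Dy = (-1)*[(-15)*(-2) - 4*(-20)] - (-15)*[(-3)*(-2) - 4*(-1)] + 3*[(-3)*(-20) - (-15)*(-1)]
  = (-1)*(110) - (-15)*(10) + 3*(45) = 175
Dz = (-1)*[(-2)*(-20) - (-15)*(-3)] - (-3)*[(-3)*(-20) - (-15)*(-1)] + (-15)*[(-3)*(-3) - (-2)*(-1)]
  = (-1)*(-5) - (-3)*(45) + (-15)*(7) = 35
x = Dx/D = 105/35 = 3, y = Dy/D = 175/35 = 5, z = Dz/D = 35/35 = 1
Check eq1: (-1)(3) + (-3)(5) + (3)(1) = -15 = -15 ✓
Check eq2: (-3)(3) + (-2)(5) + (4)(1) = -15 = -15 ✓
Check eq3: (-1)(3) + (-3)(5) + (-2)(1) = -20 = -20 ✓

x = 3, y = 5, z = 1


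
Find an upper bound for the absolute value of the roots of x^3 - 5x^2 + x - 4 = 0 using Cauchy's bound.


Cauchy's bound: all roots r satisfy |r| <= 1 + max(|a_i/a_n|) for i = 0,...,n-1
where a_n is the leading coefficient.

Coefficients: [1, -5, 1, -4]
Leading coefficient a_n = 1
Ratios |a_i/a_n|: 5, 1, 4
Maximum ratio: 5
Cauchy's bound: |r| <= 1 + 5 = 6

Upper bound = 6


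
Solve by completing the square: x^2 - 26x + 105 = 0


Start: x^2 - 26x + 105 = 0
Move constant: x^2 - 26x = -105
Half of -26 is -13, squared is 169
Add 169 to both sides: x^2 - 26x + 169 = 64
(x - 13)^2 = 64
x - 13 = ±8
x = 13 + 8 = 21 or x = 13 - 8 = 5

x = 5, x = 21
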